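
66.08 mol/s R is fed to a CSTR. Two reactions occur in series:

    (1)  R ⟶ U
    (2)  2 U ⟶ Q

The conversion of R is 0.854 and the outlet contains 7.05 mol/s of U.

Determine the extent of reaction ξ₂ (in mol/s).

Conversion of R: R consumed = 1ξ₁ = 0.854 × 66.08 → ξ₁ = 56.43 mol/s.
U balance: n_U = 0 + 1ξ₁ − 2ξ₂ = 7.05 → ξ₂ = (1·56.43 − 7.05)/2 = 24.69 mol/s.
Outlet amounts (n = n₀ + Σ ν·ξ):
  R: 66.08 − 1(56.43) = 9.648
  U: 0 + 1(56.43) − 2(24.69) = 7.05
  Q: 0 + 1(24.69) = 24.69

ξ₂ = 24.7 mol/s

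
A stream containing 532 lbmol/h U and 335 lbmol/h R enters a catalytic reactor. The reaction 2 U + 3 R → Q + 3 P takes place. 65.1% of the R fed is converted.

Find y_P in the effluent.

0.275

R reacted = 0.651 × 335 = 218.1 lbmol/h; ν_R = −3, so ξ = 218.1/3 = 72.7 lbmol/h.
Outlet amounts (n = n₀ + ν ξ):
  U: 532 − 2(72.7) = 386.6
  R: 335 − 3(72.7) = 116.9
  Q: 0 + 1(72.7) = 72.7
  P: 0 + 3(72.7) = 218.1
Total out = 794.3 lbmol/h; y_P = 218.1 / 794.3 = 0.2746.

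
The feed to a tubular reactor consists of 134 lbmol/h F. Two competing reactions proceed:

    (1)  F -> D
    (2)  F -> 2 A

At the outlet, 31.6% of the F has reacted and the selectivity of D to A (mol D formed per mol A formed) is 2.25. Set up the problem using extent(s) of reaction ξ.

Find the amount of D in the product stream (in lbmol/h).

34.6 lbmol/h

Conversion of F: F consumed = 0.316 × 134 = 42.34 lbmol/h = 1ξ₁ + 1ξ₂.
Selectivity: 1ξ₁ / (2ξ₂) = 2.25 → ξ₁ = 4.5 ξ₂.
Substitute: (1·4.5 + 1) ξ₂ = 42.34 → ξ₂ = 7.699 lbmol/h, ξ₁ = 34.65 lbmol/h.
Outlet amounts (n = n₀ + Σ ν·ξ):
  F: 134 − 1(34.65) − 1(7.699) = 91.66
  D: 0 + 1(34.65) = 34.65
  A: 0 + 2(7.699) = 15.4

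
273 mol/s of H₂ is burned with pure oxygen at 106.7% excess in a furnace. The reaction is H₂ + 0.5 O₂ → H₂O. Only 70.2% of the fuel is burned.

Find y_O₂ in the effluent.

Stoichiometric O₂ = 0.5 × 273 = 136.5 mol/s; O₂ fed = 136.5 × 2.067 = 282.1 mol/s.
Fuel reacted = 0.702 × 273 → ξ = 191.6 mol/s.
Outlet (n = n₀ + ν ξ):
  H₂: 273 − 1(191.6) = 81.35
  O₂: 282.1 − 0.5(191.6) = 186.3
  H₂O: 0 + 1(191.6) = 191.6
Total out = 459.3 mol/s; y_O₂ = 186.3 / 459.3 = 0.4056.

0.406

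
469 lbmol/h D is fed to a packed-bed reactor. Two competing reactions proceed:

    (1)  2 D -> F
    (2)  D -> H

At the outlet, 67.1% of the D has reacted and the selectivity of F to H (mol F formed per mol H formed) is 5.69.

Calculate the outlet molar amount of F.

Conversion of D: D consumed = 0.671 × 469 = 314.7 lbmol/h = 2ξ₁ + 1ξ₂.
Selectivity: 1ξ₁ / (1ξ₂) = 5.69 → ξ₁ = 5.69 ξ₂.
Substitute: (2·5.69 + 1) ξ₂ = 314.7 → ξ₂ = 25.42 lbmol/h, ξ₁ = 144.6 lbmol/h.
Outlet amounts (n = n₀ + Σ ν·ξ):
  D: 469 − 2(144.6) − 1(25.42) = 154.3
  F: 0 + 1(144.6) = 144.6
  H: 0 + 1(25.42) = 25.42

145 lbmol/h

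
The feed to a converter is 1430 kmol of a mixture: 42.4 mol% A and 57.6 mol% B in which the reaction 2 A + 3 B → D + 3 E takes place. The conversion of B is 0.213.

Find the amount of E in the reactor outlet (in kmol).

B reacted = 0.213 × 823.7 = 175.4 kmol; ν_B = −3, so ξ = 175.4/3 = 58.48 kmol.
Outlet amounts (n = n₀ + ν ξ):
  A: 606.3 − 2(58.48) = 489.4
  B: 823.7 − 3(58.48) = 648.2
  D: 0 + 1(58.48) = 58.48
  E: 0 + 3(58.48) = 175.4

175 kmol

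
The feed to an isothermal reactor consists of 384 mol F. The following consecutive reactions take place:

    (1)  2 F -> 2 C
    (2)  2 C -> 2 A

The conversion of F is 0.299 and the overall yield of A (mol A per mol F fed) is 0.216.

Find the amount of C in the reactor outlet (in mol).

Conversion of F: F consumed = 2ξ₁ = 0.299 × 384 → ξ₁ = 57.41 mol.
Yield of A: 2ξ₂ / 384 = 0.216 → ξ₂ = 41.47 mol.
Outlet amounts (n = n₀ + Σ ν·ξ):
  F: 384 − 2(57.41) = 269.2
  C: 0 + 2(57.41) − 2(41.47) = 31.87
  A: 0 + 2(41.47) = 82.94

31.9 mol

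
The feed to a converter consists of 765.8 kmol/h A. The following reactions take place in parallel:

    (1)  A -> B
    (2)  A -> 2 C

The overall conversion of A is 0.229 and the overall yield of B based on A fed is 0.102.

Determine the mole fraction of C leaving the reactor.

Yield of B: 1ξ₁ / 765.8 = 0.102 → ξ₁ = 78.11 kmol/h.
Conversion of A: 1ξ₁ + 1ξ₂ = 0.229 × 765.8 = 175.4 → ξ₂ = 97.26 kmol/h.
Outlet amounts (n = n₀ + Σ ν·ξ):
  A: 765.8 − 1(78.11) − 1(97.26) = 590.4
  B: 0 + 1(78.11) = 78.11
  C: 0 + 2(97.26) = 194.5
Total out = 863.1 kmol/h; y_C = 194.5 / 863.1 = 0.2254.

0.225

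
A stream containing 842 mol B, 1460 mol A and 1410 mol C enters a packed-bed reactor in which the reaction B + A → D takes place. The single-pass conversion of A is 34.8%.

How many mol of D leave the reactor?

508 mol

A reacted = 0.348 × 1460 = 508.1 mol; ν_A = −1, so ξ = 508.1/1 = 508.1 mol.
Outlet amounts (n = n₀ + ν ξ):
  B: 842 − 1(508.1) = 333.9
  A: 1460 − 1(508.1) = 951.9
  D: 0 + 1(508.1) = 508.1
  C: 1410 (inert)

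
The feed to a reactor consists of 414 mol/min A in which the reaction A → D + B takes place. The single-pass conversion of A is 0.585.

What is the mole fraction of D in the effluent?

A reacted = 0.585 × 414 = 242.2 mol/min; ν_A = −1, so ξ = 242.2/1 = 242.2 mol/min.
Outlet amounts (n = n₀ + ν ξ):
  A: 414 − 1(242.2) = 171.8
  D: 0 + 1(242.2) = 242.2
  B: 0 + 1(242.2) = 242.2
Total out = 656.2 mol/min; y_D = 242.2 / 656.2 = 0.3691.

0.369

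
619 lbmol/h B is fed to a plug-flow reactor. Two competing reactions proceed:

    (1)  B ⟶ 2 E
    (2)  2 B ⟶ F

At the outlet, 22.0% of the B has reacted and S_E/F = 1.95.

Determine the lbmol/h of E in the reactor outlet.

89.3 lbmol/h

Conversion of B: B consumed = 0.22 × 619 = 136.2 lbmol/h = 1ξ₁ + 2ξ₂.
Selectivity: 2ξ₁ / (1ξ₂) = 1.95 → ξ₁ = 0.975 ξ₂.
Substitute: (1·0.975 + 2) ξ₂ = 136.2 → ξ₂ = 45.77 lbmol/h, ξ₁ = 44.63 lbmol/h.
Outlet amounts (n = n₀ + Σ ν·ξ):
  B: 619 − 1(44.63) − 2(45.77) = 482.8
  E: 0 + 2(44.63) = 89.26
  F: 0 + 1(45.77) = 45.77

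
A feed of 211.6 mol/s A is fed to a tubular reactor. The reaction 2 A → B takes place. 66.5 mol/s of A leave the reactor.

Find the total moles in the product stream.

139 mol/s

For A: n = n₀ − 2ξ → 66.5 = 211.6 − 2ξ, giving ξ = 72.55 mol/s.
Outlet amounts (n = n₀ + ν ξ):
  A: 211.6 − 2(72.55) = 66.5
  B: 0 + 1(72.55) = 72.55
Total out = 66.5 + 72.55 = 139.1 mol/s.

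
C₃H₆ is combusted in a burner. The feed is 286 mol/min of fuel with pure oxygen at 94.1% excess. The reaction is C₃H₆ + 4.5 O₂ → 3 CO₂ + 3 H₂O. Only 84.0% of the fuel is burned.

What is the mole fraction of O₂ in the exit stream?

0.488

Stoichiometric O₂ = 4.5 × 286 = 1287 mol/min; O₂ fed = 1287 × 1.941 = 2498 mol/min.
Fuel reacted = 0.84 × 286 → ξ = 240.2 mol/min.
Outlet (n = n₀ + ν ξ):
  C₃H₆: 286 − 1(240.2) = 45.76
  O₂: 2498 − 4.5(240.2) = 1417
  CO₂: 0 + 3(240.2) = 720.7
  H₂O: 0 + 3(240.2) = 720.7
Total out = 2904 mol/min; y_O₂ = 1417 / 2904 = 0.4879.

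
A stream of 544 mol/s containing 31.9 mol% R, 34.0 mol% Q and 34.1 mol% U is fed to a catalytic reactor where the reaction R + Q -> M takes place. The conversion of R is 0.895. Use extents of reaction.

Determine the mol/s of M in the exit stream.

R reacted = 0.895 × 173.5 = 155.3 mol/s; ν_R = −1, so ξ = 155.3/1 = 155.3 mol/s.
Outlet amounts (n = n₀ + ν ξ):
  R: 173.5 − 1(155.3) = 18.22
  Q: 185 − 1(155.3) = 29.65
  M: 0 + 1(155.3) = 155.3
  U: 185.5 (inert)

155 mol/s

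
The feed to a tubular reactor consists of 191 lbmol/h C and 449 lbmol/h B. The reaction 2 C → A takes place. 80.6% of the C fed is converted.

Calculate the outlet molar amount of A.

77 lbmol/h

C reacted = 0.806 × 191 = 153.9 lbmol/h; ν_C = −2, so ξ = 153.9/2 = 76.97 lbmol/h.
Outlet amounts (n = n₀ + ν ξ):
  C: 191 − 2(76.97) = 37.05
  A: 0 + 1(76.97) = 76.97
  B: 449 (inert)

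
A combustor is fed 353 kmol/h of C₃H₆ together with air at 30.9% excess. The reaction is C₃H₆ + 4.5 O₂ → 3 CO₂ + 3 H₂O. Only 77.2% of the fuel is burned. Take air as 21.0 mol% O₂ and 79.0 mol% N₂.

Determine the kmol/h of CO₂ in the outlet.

818 kmol/h

Stoichiometric O₂ = 4.5 × 353 = 1588 kmol/h; O₂ fed = 1588 × 1.309 = 2079 kmol/h.
N₂ fed = 2079 × 79/21 = 7822 kmol/h.
Fuel reacted = 0.772 × 353 → ξ = 272.5 kmol/h.
Outlet (n = n₀ + ν ξ):
  C₃H₆: 353 − 1(272.5) = 80.48
  O₂: 2079 − 4.5(272.5) = 853
  N₂: 7822 (inert)
  CO₂: 0 + 3(272.5) = 817.5
  H₂O: 0 + 3(272.5) = 817.5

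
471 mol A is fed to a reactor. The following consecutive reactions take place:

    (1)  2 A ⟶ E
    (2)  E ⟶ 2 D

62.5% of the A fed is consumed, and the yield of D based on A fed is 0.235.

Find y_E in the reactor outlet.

Conversion of A: A consumed = 2ξ₁ = 0.625 × 471 → ξ₁ = 147.2 mol.
Yield of D: 2ξ₂ / 471 = 0.235 → ξ₂ = 55.34 mol.
Outlet amounts (n = n₀ + Σ ν·ξ):
  A: 471 − 2(147.2) = 176.6
  E: 0 + 1(147.2) − 1(55.34) = 91.84
  D: 0 + 2(55.34) = 110.7
Total out = 379.2 mol; y_E = 91.84 / 379.2 = 0.2422.

0.242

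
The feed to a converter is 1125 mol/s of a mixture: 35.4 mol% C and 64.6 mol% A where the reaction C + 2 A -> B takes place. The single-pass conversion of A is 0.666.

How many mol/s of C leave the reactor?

156 mol/s

A reacted = 0.666 × 726.8 = 484 mol/s; ν_A = −2, so ξ = 484/2 = 242 mol/s.
Outlet amounts (n = n₀ + ν ξ):
  C: 398.2 − 1(242) = 156.2
  A: 726.8 − 2(242) = 242.7
  B: 0 + 1(242) = 242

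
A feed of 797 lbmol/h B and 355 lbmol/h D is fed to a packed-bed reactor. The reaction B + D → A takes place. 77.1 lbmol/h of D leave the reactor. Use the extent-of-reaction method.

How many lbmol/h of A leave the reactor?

For D: n = n₀ − 1ξ → 77.1 = 355 − 1ξ, giving ξ = 277.9 lbmol/h.
Outlet amounts (n = n₀ + ν ξ):
  B: 797 − 1(277.9) = 519.1
  D: 355 − 1(277.9) = 77.1
  A: 0 + 1(277.9) = 277.9

278 lbmol/h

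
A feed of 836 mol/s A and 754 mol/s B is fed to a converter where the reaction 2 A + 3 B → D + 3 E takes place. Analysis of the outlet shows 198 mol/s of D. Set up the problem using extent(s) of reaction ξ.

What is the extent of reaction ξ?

ξ = 198 mol/s

For D: n = n₀ + 1ξ → 198 = 0 + 1ξ, giving ξ = 198 mol/s.
Outlet amounts (n = n₀ + ν ξ):
  A: 836 − 2(198) = 440
  B: 754 − 3(198) = 160
  D: 0 + 1(198) = 198
  E: 0 + 3(198) = 594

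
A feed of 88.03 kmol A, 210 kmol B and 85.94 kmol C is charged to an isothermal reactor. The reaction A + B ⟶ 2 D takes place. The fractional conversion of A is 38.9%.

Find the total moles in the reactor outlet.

A reacted = 0.389 × 88.03 = 34.24 kmol; ν_A = −1, so ξ = 34.24/1 = 34.24 kmol.
Outlet amounts (n = n₀ + ν ξ):
  A: 88.03 − 1(34.24) = 53.79
  B: 210 − 1(34.24) = 175.8
  D: 0 + 2(34.24) = 68.49
  C: 85.94 (inert)
Total out = 53.79 + 175.8 + 68.49 + 85.94 = 384 kmol.

384 kmol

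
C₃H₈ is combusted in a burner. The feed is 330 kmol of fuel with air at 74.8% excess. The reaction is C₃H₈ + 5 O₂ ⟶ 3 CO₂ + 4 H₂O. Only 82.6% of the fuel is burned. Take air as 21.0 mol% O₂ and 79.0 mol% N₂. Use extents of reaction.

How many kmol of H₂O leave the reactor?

Stoichiometric O₂ = 5 × 330 = 1650 kmol; O₂ fed = 1650 × 1.748 = 2884 kmol.
N₂ fed = 2884 × 79/21 = 10850 kmol.
Fuel reacted = 0.826 × 330 → ξ = 272.6 kmol.
Outlet (n = n₀ + ν ξ):
  C₃H₈: 330 − 1(272.6) = 57.42
  O₂: 2884 − 5(272.6) = 1521
  N₂: 10850 (inert)
  CO₂: 0 + 3(272.6) = 817.7
  H₂O: 0 + 4(272.6) = 1090

1090 kmol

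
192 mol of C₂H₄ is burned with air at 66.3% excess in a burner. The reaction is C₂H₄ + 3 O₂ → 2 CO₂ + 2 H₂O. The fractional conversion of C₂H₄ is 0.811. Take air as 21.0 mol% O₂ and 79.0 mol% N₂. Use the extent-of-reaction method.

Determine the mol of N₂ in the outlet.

3600 mol

Stoichiometric O₂ = 3 × 192 = 576 mol; O₂ fed = 576 × 1.663 = 957.9 mol.
N₂ fed = 957.9 × 79/21 = 3603 mol.
Fuel reacted = 0.811 × 192 → ξ = 155.7 mol.
Outlet (n = n₀ + ν ξ):
  C₂H₄: 192 − 1(155.7) = 36.29
  O₂: 957.9 − 3(155.7) = 490.8
  N₂: 3603 (inert)
  CO₂: 0 + 2(155.7) = 311.4
  H₂O: 0 + 2(155.7) = 311.4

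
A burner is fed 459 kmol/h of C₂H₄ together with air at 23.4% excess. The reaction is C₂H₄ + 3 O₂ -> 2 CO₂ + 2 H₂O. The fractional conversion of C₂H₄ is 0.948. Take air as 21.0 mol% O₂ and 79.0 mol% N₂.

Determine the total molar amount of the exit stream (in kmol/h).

Stoichiometric O₂ = 3 × 459 = 1377 kmol/h; O₂ fed = 1377 × 1.234 = 1699 kmol/h.
N₂ fed = 1699 × 79/21 = 6392 kmol/h.
Fuel reacted = 0.948 × 459 → ξ = 435.1 kmol/h.
Outlet (n = n₀ + ν ξ):
  C₂H₄: 459 − 1(435.1) = 23.87
  O₂: 1699 − 3(435.1) = 393.8
  N₂: 6392 (inert)
  CO₂: 0 + 2(435.1) = 870.3
  H₂O: 0 + 2(435.1) = 870.3
Total out = 23.87 + 393.8 + 6392 + 870.3 + 870.3 = 8551 kmol/h.

8550 kmol/h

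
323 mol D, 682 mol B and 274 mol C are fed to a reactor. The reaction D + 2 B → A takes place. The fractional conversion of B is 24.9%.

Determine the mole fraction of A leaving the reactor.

B reacted = 0.249 × 682 = 169.8 mol; ν_B = −2, so ξ = 169.8/2 = 84.91 mol.
Outlet amounts (n = n₀ + ν ξ):
  D: 323 − 1(84.91) = 238.1
  B: 682 − 2(84.91) = 512.2
  A: 0 + 1(84.91) = 84.91
  C: 274 (inert)
Total out = 1109 mol; y_A = 84.91 / 1109 = 0.07655.

0.0766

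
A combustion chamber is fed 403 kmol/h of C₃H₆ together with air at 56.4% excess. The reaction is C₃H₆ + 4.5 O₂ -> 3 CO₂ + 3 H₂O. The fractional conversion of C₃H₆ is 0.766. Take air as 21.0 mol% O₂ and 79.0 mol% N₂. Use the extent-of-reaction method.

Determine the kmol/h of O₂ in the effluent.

Stoichiometric O₂ = 4.5 × 403 = 1814 kmol/h; O₂ fed = 1814 × 1.564 = 2836 kmol/h.
N₂ fed = 2836 × 79/21 = 10670 kmol/h.
Fuel reacted = 0.766 × 403 → ξ = 308.7 kmol/h.
Outlet (n = n₀ + ν ξ):
  C₃H₆: 403 − 1(308.7) = 94.3
  O₂: 2836 − 4.5(308.7) = 1447
  N₂: 10670 (inert)
  CO₂: 0 + 3(308.7) = 926.1
  H₂O: 0 + 3(308.7) = 926.1

1450 kmol/h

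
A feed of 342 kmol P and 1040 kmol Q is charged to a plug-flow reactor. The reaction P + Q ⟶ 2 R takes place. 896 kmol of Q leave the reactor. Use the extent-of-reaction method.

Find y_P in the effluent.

For Q: n = n₀ − 1ξ → 896 = 1040 − 1ξ, giving ξ = 144 kmol.
Outlet amounts (n = n₀ + ν ξ):
  P: 342 − 1(144) = 198
  Q: 1040 − 1(144) = 896
  R: 0 + 2(144) = 288
Total out = 1382 kmol; y_P = 198 / 1382 = 0.1433.

0.143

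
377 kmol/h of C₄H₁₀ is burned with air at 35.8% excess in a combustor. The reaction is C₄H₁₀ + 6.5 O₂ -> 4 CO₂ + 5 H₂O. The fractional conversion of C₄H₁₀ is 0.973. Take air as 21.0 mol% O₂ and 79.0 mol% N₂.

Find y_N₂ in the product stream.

Stoichiometric O₂ = 6.5 × 377 = 2450 kmol/h; O₂ fed = 2450 × 1.358 = 3328 kmol/h.
N₂ fed = 3328 × 79/21 = 12520 kmol/h.
Fuel reacted = 0.973 × 377 → ξ = 366.8 kmol/h.
Outlet (n = n₀ + ν ξ):
  C₄H₁₀: 377 − 1(366.8) = 10.18
  O₂: 3328 − 6.5(366.8) = 943.4
  N₂: 12520 (inert)
  CO₂: 0 + 4(366.8) = 1467
  H₂O: 0 + 5(366.8) = 1834
Total out = 16770 kmol/h; y_N₂ = 12520 / 16770 = 0.7463.

0.746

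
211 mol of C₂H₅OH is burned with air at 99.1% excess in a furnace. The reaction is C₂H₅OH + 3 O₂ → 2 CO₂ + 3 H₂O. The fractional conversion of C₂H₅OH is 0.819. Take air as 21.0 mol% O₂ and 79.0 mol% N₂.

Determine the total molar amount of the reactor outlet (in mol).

6390 mol

Stoichiometric O₂ = 3 × 211 = 633 mol; O₂ fed = 633 × 1.991 = 1260 mol.
N₂ fed = 1260 × 79/21 = 4741 mol.
Fuel reacted = 0.819 × 211 → ξ = 172.8 mol.
Outlet (n = n₀ + ν ξ):
  C₂H₅OH: 211 − 1(172.8) = 38.19
  O₂: 1260 − 3(172.8) = 741.9
  N₂: 4741 (inert)
  CO₂: 0 + 2(172.8) = 345.6
  H₂O: 0 + 3(172.8) = 518.4
Total out = 38.19 + 741.9 + 4741 + 345.6 + 518.4 = 6385 mol.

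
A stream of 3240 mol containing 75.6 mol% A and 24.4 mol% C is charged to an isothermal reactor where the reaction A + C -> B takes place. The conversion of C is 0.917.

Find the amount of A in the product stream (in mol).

1720 mol

C reacted = 0.917 × 790.6 = 724.9 mol; ν_C = −1, so ξ = 724.9/1 = 724.9 mol.
Outlet amounts (n = n₀ + ν ξ):
  A: 2449 − 1(724.9) = 1724
  C: 790.6 − 1(724.9) = 65.62
  B: 0 + 1(724.9) = 724.9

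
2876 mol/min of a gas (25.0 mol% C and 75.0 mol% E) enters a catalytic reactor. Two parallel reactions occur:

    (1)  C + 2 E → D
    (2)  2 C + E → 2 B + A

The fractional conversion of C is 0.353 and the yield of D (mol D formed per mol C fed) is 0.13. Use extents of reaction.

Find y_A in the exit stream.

Yield of D: 1ξ₁ / 719 = 0.13 → ξ₁ = 93.47 mol/min.
Conversion of C: 1ξ₁ + 2ξ₂ = 0.353 × 719 = 253.8 → ξ₂ = 80.17 mol/min.
Outlet amounts (n = n₀ + Σ ν·ξ):
  C: 719 − 1(93.47) − 2(80.17) = 465.2
  E: 2157 − 2(93.47) − 1(80.17) = 1890
  D: 0 + 1(93.47) = 93.47
  B: 0 + 2(80.17) = 160.3
  A: 0 + 1(80.17) = 80.17
Total out = 2689 mol/min; y_A = 80.17 / 2689 = 0.02981.

0.0298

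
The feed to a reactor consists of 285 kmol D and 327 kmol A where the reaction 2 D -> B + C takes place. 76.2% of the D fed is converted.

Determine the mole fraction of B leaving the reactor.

0.177

D reacted = 0.762 × 285 = 217.2 kmol; ν_D = −2, so ξ = 217.2/2 = 108.6 kmol.
Outlet amounts (n = n₀ + ν ξ):
  D: 285 − 2(108.6) = 67.83
  B: 0 + 1(108.6) = 108.6
  C: 0 + 1(108.6) = 108.6
  A: 327 (inert)
Total out = 612 kmol; y_B = 108.6 / 612 = 0.1774.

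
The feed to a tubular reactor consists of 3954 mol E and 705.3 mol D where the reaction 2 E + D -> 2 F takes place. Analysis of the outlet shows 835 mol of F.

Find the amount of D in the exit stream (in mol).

For F: n = n₀ + 2ξ → 835 = 0 + 2ξ, giving ξ = 417.5 mol.
Outlet amounts (n = n₀ + ν ξ):
  E: 3954 − 2(417.5) = 3119
  D: 705.3 − 1(417.5) = 287.8
  F: 0 + 2(417.5) = 835

288 mol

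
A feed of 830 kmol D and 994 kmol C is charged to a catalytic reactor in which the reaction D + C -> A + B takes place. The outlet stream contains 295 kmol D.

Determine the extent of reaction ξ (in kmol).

For D: n = n₀ − 1ξ → 295 = 830 − 1ξ, giving ξ = 535 kmol.
Outlet amounts (n = n₀ + ν ξ):
  D: 830 − 1(535) = 295
  C: 994 − 1(535) = 459
  A: 0 + 1(535) = 535
  B: 0 + 1(535) = 535

ξ = 535 kmol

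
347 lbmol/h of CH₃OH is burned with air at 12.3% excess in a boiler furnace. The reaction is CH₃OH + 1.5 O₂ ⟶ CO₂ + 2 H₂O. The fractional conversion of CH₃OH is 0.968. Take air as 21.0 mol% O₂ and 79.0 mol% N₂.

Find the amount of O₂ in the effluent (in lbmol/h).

80.7 lbmol/h

Stoichiometric O₂ = 1.5 × 347 = 520.5 lbmol/h; O₂ fed = 520.5 × 1.123 = 584.5 lbmol/h.
N₂ fed = 584.5 × 79/21 = 2199 lbmol/h.
Fuel reacted = 0.968 × 347 → ξ = 335.9 lbmol/h.
Outlet (n = n₀ + ν ξ):
  CH₃OH: 347 − 1(335.9) = 11.1
  O₂: 584.5 − 1.5(335.9) = 80.68
  N₂: 2199 (inert)
  CO₂: 0 + 1(335.9) = 335.9
  H₂O: 0 + 2(335.9) = 671.8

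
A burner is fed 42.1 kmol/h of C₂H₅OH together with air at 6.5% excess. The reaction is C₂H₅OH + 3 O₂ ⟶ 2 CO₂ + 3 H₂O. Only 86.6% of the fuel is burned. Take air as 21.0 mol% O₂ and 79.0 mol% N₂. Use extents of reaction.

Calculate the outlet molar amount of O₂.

25.1 kmol/h

Stoichiometric O₂ = 3 × 42.1 = 126.3 kmol/h; O₂ fed = 126.3 × 1.065 = 134.5 kmol/h.
N₂ fed = 134.5 × 79/21 = 506 kmol/h.
Fuel reacted = 0.866 × 42.1 → ξ = 36.46 kmol/h.
Outlet (n = n₀ + ν ξ):
  C₂H₅OH: 42.1 − 1(36.46) = 5.641
  O₂: 134.5 − 3(36.46) = 25.13
  N₂: 506 (inert)
  CO₂: 0 + 2(36.46) = 72.92
  H₂O: 0 + 3(36.46) = 109.4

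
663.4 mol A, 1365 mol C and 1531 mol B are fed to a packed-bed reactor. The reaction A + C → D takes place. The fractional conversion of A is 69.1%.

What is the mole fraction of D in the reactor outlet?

0.148

A reacted = 0.691 × 663.4 = 458.4 mol; ν_A = −1, so ξ = 458.4/1 = 458.4 mol.
Outlet amounts (n = n₀ + ν ξ):
  A: 663.4 − 1(458.4) = 205
  C: 1365 − 1(458.4) = 906.6
  D: 0 + 1(458.4) = 458.4
  B: 1531 (inert)
Total out = 3101 mol; y_D = 458.4 / 3101 = 0.1478.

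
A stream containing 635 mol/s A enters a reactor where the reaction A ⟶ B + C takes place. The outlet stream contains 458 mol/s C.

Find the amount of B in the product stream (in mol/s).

458 mol/s

For C: n = n₀ + 1ξ → 458 = 0 + 1ξ, giving ξ = 458 mol/s.
Outlet amounts (n = n₀ + ν ξ):
  A: 635 − 1(458) = 177
  B: 0 + 1(458) = 458
  C: 0 + 1(458) = 458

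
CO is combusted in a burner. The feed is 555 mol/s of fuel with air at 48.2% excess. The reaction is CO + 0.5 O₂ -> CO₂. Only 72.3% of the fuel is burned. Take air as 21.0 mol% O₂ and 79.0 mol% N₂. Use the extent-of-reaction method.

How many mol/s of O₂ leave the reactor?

Stoichiometric O₂ = 0.5 × 555 = 277.5 mol/s; O₂ fed = 277.5 × 1.482 = 411.3 mol/s.
N₂ fed = 411.3 × 79/21 = 1547 mol/s.
Fuel reacted = 0.723 × 555 → ξ = 401.3 mol/s.
Outlet (n = n₀ + ν ξ):
  CO: 555 − 1(401.3) = 153.7
  O₂: 411.3 − 0.5(401.3) = 210.6
  N₂: 1547 (inert)
  CO₂: 0 + 1(401.3) = 401.3

211 mol/s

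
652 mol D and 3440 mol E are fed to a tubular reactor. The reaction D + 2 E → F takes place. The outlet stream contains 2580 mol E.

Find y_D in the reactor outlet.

0.0687

For E: n = n₀ − 2ξ → 2580 = 3440 − 2ξ, giving ξ = 430 mol.
Outlet amounts (n = n₀ + ν ξ):
  D: 652 − 1(430) = 222
  E: 3440 − 2(430) = 2580
  F: 0 + 1(430) = 430
Total out = 3232 mol; y_D = 222 / 3232 = 0.06869.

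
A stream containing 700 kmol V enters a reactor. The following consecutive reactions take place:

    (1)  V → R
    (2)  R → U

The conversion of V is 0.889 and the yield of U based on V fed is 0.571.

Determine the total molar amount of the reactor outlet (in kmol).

Conversion of V: V consumed = 1ξ₁ = 0.889 × 700 → ξ₁ = 622.3 kmol.
Yield of U: 1ξ₂ / 700 = 0.571 → ξ₂ = 399.7 kmol.
Outlet amounts (n = n₀ + Σ ν·ξ):
  V: 700 − 1(622.3) = 77.7
  R: 0 + 1(622.3) − 1(399.7) = 222.6
  U: 0 + 1(399.7) = 399.7
Total out = 77.7 + 222.6 + 399.7 = 700 kmol.

700 kmol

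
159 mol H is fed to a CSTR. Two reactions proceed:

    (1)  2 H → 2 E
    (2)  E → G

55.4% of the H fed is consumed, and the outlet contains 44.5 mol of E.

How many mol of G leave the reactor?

Conversion of H: H consumed = 2ξ₁ = 0.554 × 159 → ξ₁ = 44.04 mol.
E balance: n_E = 0 + 2ξ₁ − 1ξ₂ = 44.5 → ξ₂ = (2·44.04 − 44.5)/1 = 43.59 mol.
Outlet amounts (n = n₀ + Σ ν·ξ):
  H: 159 − 2(44.04) = 70.91
  E: 0 + 2(44.04) − 1(43.59) = 44.5
  G: 0 + 1(43.59) = 43.59

43.6 mol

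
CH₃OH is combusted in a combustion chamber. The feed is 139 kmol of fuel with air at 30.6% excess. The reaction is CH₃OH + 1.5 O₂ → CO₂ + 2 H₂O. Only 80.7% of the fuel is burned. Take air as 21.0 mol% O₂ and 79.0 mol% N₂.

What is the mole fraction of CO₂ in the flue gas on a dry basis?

Stoichiometric O₂ = 1.5 × 139 = 208.5 kmol; O₂ fed = 208.5 × 1.306 = 272.3 kmol.
N₂ fed = 272.3 × 79/21 = 1024 kmol.
Fuel reacted = 0.807 × 139 → ξ = 112.2 kmol.
Outlet (n = n₀ + ν ξ):
  CH₃OH: 139 − 1(112.2) = 26.83
  O₂: 272.3 − 1.5(112.2) = 104
  N₂: 1024 (inert)
  CO₂: 0 + 1(112.2) = 112.2
  H₂O: 0 + 2(112.2) = 224.3
Dry total = 1267 kmol; y_CO₂ (dry) = 112.2 / 1267 = 0.08851.

0.0885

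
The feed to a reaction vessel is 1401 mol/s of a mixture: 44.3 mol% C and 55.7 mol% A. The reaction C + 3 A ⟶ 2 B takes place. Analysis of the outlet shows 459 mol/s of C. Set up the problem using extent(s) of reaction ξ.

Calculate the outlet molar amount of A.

For C: n = n₀ − 1ξ → 459 = 620.6 − 1ξ, giving ξ = 161.6 mol/s.
Outlet amounts (n = n₀ + ν ξ):
  C: 620.6 − 1(161.6) = 459
  A: 780.4 − 3(161.6) = 295.4
  B: 0 + 2(161.6) = 323.3

295 mol/s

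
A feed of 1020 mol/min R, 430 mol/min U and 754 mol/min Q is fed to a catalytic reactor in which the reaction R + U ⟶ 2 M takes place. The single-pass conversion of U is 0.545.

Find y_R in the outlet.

0.356

U reacted = 0.545 × 430 = 234.4 mol/min; ν_U = −1, so ξ = 234.4/1 = 234.4 mol/min.
Outlet amounts (n = n₀ + ν ξ):
  R: 1020 − 1(234.4) = 785.6
  U: 430 − 1(234.4) = 195.6
  M: 0 + 2(234.4) = 468.7
  Q: 754 (inert)
Total out = 2204 mol/min; y_R = 785.6 / 2204 = 0.3565.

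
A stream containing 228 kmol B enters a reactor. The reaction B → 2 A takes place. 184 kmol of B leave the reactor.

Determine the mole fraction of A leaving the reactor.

0.324

For B: n = n₀ − 1ξ → 184 = 228 − 1ξ, giving ξ = 44 kmol.
Outlet amounts (n = n₀ + ν ξ):
  B: 228 − 1(44) = 184
  A: 0 + 2(44) = 88
Total out = 272 kmol; y_A = 88 / 272 = 0.3235.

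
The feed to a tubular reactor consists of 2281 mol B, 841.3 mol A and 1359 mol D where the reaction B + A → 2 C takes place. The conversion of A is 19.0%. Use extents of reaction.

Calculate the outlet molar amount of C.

320 mol

A reacted = 0.19 × 841.3 = 159.8 mol; ν_A = −1, so ξ = 159.8/1 = 159.8 mol.
Outlet amounts (n = n₀ + ν ξ):
  B: 2281 − 1(159.8) = 2121
  A: 841.3 − 1(159.8) = 681.5
  C: 0 + 2(159.8) = 319.7
  D: 1359 (inert)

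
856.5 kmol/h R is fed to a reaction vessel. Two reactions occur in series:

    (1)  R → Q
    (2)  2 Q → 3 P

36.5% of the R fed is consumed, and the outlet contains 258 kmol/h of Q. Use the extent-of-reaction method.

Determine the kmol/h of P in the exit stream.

81.9 kmol/h

Conversion of R: R consumed = 1ξ₁ = 0.365 × 856.5 → ξ₁ = 312.6 kmol/h.
Q balance: n_Q = 0 + 1ξ₁ − 2ξ₂ = 258 → ξ₂ = (1·312.6 − 258)/2 = 27.31 kmol/h.
Outlet amounts (n = n₀ + Σ ν·ξ):
  R: 856.5 − 1(312.6) = 543.9
  Q: 0 + 1(312.6) − 2(27.31) = 258
  P: 0 + 3(27.31) = 81.93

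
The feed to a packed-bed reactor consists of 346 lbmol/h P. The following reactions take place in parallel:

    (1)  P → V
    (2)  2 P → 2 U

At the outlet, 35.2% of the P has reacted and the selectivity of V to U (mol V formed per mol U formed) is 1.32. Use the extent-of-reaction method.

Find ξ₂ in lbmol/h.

ξ₂ = 26.2 lbmol/h

Conversion of P: P consumed = 0.352 × 346 = 121.8 lbmol/h = 1ξ₁ + 2ξ₂.
Selectivity: 1ξ₁ / (2ξ₂) = 1.32 → ξ₁ = 2.64 ξ₂.
Substitute: (1·2.64 + 2) ξ₂ = 121.8 → ξ₂ = 26.25 lbmol/h, ξ₁ = 69.3 lbmol/h.
Outlet amounts (n = n₀ + Σ ν·ξ):
  P: 346 − 1(69.3) − 2(26.25) = 224.2
  V: 0 + 1(69.3) = 69.3
  U: 0 + 2(26.25) = 52.5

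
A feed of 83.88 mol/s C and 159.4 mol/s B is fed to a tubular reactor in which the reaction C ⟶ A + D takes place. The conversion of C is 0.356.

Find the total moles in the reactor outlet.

C reacted = 0.356 × 83.88 = 29.86 mol/s; ν_C = −1, so ξ = 29.86/1 = 29.86 mol/s.
Outlet amounts (n = n₀ + ν ξ):
  C: 83.88 − 1(29.86) = 54.02
  A: 0 + 1(29.86) = 29.86
  D: 0 + 1(29.86) = 29.86
  B: 159.4 (inert)
Total out = 54.02 + 29.86 + 29.86 + 159.4 = 273.1 mol/s.

273 mol/s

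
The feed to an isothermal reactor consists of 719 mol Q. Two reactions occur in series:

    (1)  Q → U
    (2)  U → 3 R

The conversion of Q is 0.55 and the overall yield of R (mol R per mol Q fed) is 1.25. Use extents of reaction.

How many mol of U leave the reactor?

95.9 mol

Conversion of Q: Q consumed = 1ξ₁ = 0.55 × 719 → ξ₁ = 395.5 mol.
Yield of R: 3ξ₂ / 719 = 1.25 → ξ₂ = 299.6 mol.
Outlet amounts (n = n₀ + Σ ν·ξ):
  Q: 719 − 1(395.5) = 323.5
  U: 0 + 1(395.5) − 1(299.6) = 95.87
  R: 0 + 3(299.6) = 898.8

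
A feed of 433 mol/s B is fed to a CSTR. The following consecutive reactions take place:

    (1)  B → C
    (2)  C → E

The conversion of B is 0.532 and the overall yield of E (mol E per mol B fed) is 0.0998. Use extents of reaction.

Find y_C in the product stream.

Conversion of B: B consumed = 1ξ₁ = 0.532 × 433 → ξ₁ = 230.4 mol/s.
Yield of E: 1ξ₂ / 433 = 0.0998 → ξ₂ = 43.21 mol/s.
Outlet amounts (n = n₀ + Σ ν·ξ):
  B: 433 − 1(230.4) = 202.6
  C: 0 + 1(230.4) − 1(43.21) = 187.1
  E: 0 + 1(43.21) = 43.21
Total out = 433 mol/s; y_C = 187.1 / 433 = 0.4322.

0.432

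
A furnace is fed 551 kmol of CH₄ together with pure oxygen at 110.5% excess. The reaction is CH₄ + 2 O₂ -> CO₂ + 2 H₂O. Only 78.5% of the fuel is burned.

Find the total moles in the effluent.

2870 kmol

Stoichiometric O₂ = 2 × 551 = 1102 kmol; O₂ fed = 1102 × 2.105 = 2320 kmol.
Fuel reacted = 0.785 × 551 → ξ = 432.5 kmol.
Outlet (n = n₀ + ν ξ):
  CH₄: 551 − 1(432.5) = 118.5
  O₂: 2320 − 2(432.5) = 1455
  CO₂: 0 + 1(432.5) = 432.5
  H₂O: 0 + 2(432.5) = 865.1
Total out = 118.5 + 1455 + 432.5 + 865.1 = 2871 kmol.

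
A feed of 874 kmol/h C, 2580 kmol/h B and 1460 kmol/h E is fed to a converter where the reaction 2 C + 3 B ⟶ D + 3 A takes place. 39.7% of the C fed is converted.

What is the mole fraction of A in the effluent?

0.11

C reacted = 0.397 × 874 = 347 kmol/h; ν_C = −2, so ξ = 347/2 = 173.5 kmol/h.
Outlet amounts (n = n₀ + ν ξ):
  C: 874 − 2(173.5) = 527
  B: 2580 − 3(173.5) = 2060
  D: 0 + 1(173.5) = 173.5
  A: 0 + 3(173.5) = 520.5
  E: 1460 (inert)
Total out = 4741 kmol/h; y_A = 520.5 / 4741 = 0.1098.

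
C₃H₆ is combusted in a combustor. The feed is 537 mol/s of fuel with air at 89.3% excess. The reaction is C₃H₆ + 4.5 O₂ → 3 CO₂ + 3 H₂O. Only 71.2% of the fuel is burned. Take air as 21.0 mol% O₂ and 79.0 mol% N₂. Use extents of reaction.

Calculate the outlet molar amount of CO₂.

1150 mol/s

Stoichiometric O₂ = 4.5 × 537 = 2416 mol/s; O₂ fed = 2416 × 1.893 = 4574 mol/s.
N₂ fed = 4574 × 79/21 = 17210 mol/s.
Fuel reacted = 0.712 × 537 → ξ = 382.3 mol/s.
Outlet (n = n₀ + ν ξ):
  C₃H₆: 537 − 1(382.3) = 154.7
  O₂: 4574 − 4.5(382.3) = 2854
  N₂: 17210 (inert)
  CO₂: 0 + 3(382.3) = 1147
  H₂O: 0 + 3(382.3) = 1147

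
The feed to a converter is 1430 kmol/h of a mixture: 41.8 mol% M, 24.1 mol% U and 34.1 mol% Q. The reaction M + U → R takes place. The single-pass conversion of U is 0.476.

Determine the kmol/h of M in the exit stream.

U reacted = 0.476 × 344.6 = 164 kmol/h; ν_U = −1, so ξ = 164/1 = 164 kmol/h.
Outlet amounts (n = n₀ + ν ξ):
  M: 597.7 − 1(164) = 433.7
  U: 344.6 − 1(164) = 180.6
  R: 0 + 1(164) = 164
  Q: 487.6 (inert)

434 kmol/h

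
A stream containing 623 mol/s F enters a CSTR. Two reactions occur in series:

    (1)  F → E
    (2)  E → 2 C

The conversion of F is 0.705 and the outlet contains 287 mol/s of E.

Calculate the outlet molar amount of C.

Conversion of F: F consumed = 1ξ₁ = 0.705 × 623 → ξ₁ = 439.2 mol/s.
E balance: n_E = 0 + 1ξ₁ − 1ξ₂ = 287 → ξ₂ = (1·439.2 − 287)/1 = 152.2 mol/s.
Outlet amounts (n = n₀ + Σ ν·ξ):
  F: 623 − 1(439.2) = 183.8
  E: 0 + 1(439.2) − 1(152.2) = 287
  C: 0 + 2(152.2) = 304.4

304 mol/s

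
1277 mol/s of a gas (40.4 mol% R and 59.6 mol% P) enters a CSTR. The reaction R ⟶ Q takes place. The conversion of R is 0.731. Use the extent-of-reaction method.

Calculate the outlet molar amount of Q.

R reacted = 0.731 × 515.9 = 377.1 mol/s; ν_R = −1, so ξ = 377.1/1 = 377.1 mol/s.
Outlet amounts (n = n₀ + ν ξ):
  R: 515.9 − 1(377.1) = 138.8
  Q: 0 + 1(377.1) = 377.1
  P: 761.1 (inert)

377 mol/s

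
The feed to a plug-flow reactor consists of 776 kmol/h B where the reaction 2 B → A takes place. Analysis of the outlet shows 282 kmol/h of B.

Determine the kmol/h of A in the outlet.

247 kmol/h

For B: n = n₀ − 2ξ → 282 = 776 − 2ξ, giving ξ = 247 kmol/h.
Outlet amounts (n = n₀ + ν ξ):
  B: 776 − 2(247) = 282
  A: 0 + 1(247) = 247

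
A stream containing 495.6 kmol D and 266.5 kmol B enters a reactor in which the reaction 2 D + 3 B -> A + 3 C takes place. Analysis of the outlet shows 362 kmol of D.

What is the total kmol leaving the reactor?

For D: n = n₀ − 2ξ → 362 = 495.6 − 2ξ, giving ξ = 66.8 kmol.
Outlet amounts (n = n₀ + ν ξ):
  D: 495.6 − 2(66.8) = 362
  B: 266.5 − 3(66.8) = 66.1
  A: 0 + 1(66.8) = 66.8
  C: 0 + 3(66.8) = 200.4
Total out = 362 + 66.1 + 66.8 + 200.4 = 695.3 kmol.

695 kmol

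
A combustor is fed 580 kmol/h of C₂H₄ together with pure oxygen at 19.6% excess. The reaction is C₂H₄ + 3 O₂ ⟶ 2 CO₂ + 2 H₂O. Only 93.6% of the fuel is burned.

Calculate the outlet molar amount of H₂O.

Stoichiometric O₂ = 3 × 580 = 1740 kmol/h; O₂ fed = 1740 × 1.196 = 2081 kmol/h.
Fuel reacted = 0.936 × 580 → ξ = 542.9 kmol/h.
Outlet (n = n₀ + ν ξ):
  C₂H₄: 580 − 1(542.9) = 37.12
  O₂: 2081 − 3(542.9) = 452.4
  CO₂: 0 + 2(542.9) = 1086
  H₂O: 0 + 2(542.9) = 1086

1090 kmol/h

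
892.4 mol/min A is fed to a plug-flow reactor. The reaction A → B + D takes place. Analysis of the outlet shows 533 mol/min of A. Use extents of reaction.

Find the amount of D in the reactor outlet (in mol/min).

For A: n = n₀ − 1ξ → 533 = 892.4 − 1ξ, giving ξ = 359.4 mol/min.
Outlet amounts (n = n₀ + ν ξ):
  A: 892.4 − 1(359.4) = 533
  B: 0 + 1(359.4) = 359.4
  D: 0 + 1(359.4) = 359.4

359 mol/min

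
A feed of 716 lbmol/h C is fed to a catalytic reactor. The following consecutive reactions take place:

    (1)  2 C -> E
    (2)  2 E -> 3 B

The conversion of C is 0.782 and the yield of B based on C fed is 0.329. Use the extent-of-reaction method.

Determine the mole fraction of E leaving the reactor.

0.239

Conversion of C: C consumed = 2ξ₁ = 0.782 × 716 → ξ₁ = 280 lbmol/h.
Yield of B: 3ξ₂ / 716 = 0.329 → ξ₂ = 78.52 lbmol/h.
Outlet amounts (n = n₀ + Σ ν·ξ):
  C: 716 − 2(280) = 156.1
  E: 0 + 1(280) − 2(78.52) = 122.9
  B: 0 + 3(78.52) = 235.6
Total out = 514.6 lbmol/h; y_E = 122.9 / 514.6 = 0.2389.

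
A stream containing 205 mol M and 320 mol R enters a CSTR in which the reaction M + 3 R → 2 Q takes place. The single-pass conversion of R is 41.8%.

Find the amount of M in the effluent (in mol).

R reacted = 0.418 × 320 = 133.8 mol; ν_R = −3, so ξ = 133.8/3 = 44.59 mol.
Outlet amounts (n = n₀ + ν ξ):
  M: 205 − 1(44.59) = 160.4
  R: 320 − 3(44.59) = 186.2
  Q: 0 + 2(44.59) = 89.17

160 mol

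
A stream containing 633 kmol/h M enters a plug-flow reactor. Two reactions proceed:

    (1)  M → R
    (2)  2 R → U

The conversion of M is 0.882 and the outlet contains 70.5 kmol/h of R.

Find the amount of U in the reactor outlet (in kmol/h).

244 kmol/h

Conversion of M: M consumed = 1ξ₁ = 0.882 × 633 → ξ₁ = 558.3 kmol/h.
R balance: n_R = 0 + 1ξ₁ − 2ξ₂ = 70.5 → ξ₂ = (1·558.3 − 70.5)/2 = 243.9 kmol/h.
Outlet amounts (n = n₀ + Σ ν·ξ):
  M: 633 − 1(558.3) = 74.69
  R: 0 + 1(558.3) − 2(243.9) = 70.5
  U: 0 + 1(243.9) = 243.9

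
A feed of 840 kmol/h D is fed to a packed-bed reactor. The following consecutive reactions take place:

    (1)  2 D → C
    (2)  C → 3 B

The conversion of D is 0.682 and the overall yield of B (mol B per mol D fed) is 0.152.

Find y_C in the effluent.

Conversion of D: D consumed = 2ξ₁ = 0.682 × 840 → ξ₁ = 286.4 kmol/h.
Yield of B: 3ξ₂ / 840 = 0.152 → ξ₂ = 42.56 kmol/h.
Outlet amounts (n = n₀ + Σ ν·ξ):
  D: 840 − 2(286.4) = 267.1
  C: 0 + 1(286.4) − 1(42.56) = 243.9
  B: 0 + 3(42.56) = 127.7
Total out = 638.7 kmol/h; y_C = 243.9 / 638.7 = 0.3819.

0.382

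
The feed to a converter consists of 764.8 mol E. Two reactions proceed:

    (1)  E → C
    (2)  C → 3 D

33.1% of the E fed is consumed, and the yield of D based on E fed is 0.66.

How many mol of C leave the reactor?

84.9 mol

Conversion of E: E consumed = 1ξ₁ = 0.331 × 764.8 → ξ₁ = 253.1 mol.
Yield of D: 3ξ₂ / 764.8 = 0.66 → ξ₂ = 168.3 mol.
Outlet amounts (n = n₀ + Σ ν·ξ):
  E: 764.8 − 1(253.1) = 511.7
  C: 0 + 1(253.1) − 1(168.3) = 84.89
  D: 0 + 3(168.3) = 504.8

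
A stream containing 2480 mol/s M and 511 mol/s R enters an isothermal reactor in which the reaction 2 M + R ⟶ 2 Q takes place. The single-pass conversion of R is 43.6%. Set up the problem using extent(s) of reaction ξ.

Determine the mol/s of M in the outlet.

R reacted = 0.436 × 511 = 222.8 mol/s; ν_R = −1, so ξ = 222.8/1 = 222.8 mol/s.
Outlet amounts (n = n₀ + ν ξ):
  M: 2480 − 2(222.8) = 2034
  R: 511 − 1(222.8) = 288.2
  Q: 0 + 2(222.8) = 445.6

2030 mol/s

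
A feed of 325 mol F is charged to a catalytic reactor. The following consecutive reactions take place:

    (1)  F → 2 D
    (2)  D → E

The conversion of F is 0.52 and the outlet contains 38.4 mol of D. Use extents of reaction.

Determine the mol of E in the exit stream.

300 mol

Conversion of F: F consumed = 1ξ₁ = 0.52 × 325 → ξ₁ = 169 mol.
D balance: n_D = 0 + 2ξ₁ − 1ξ₂ = 38.4 → ξ₂ = (2·169 − 38.4)/1 = 299.6 mol.
Outlet amounts (n = n₀ + Σ ν·ξ):
  F: 325 − 1(169) = 156
  D: 0 + 2(169) − 1(299.6) = 38.4
  E: 0 + 1(299.6) = 299.6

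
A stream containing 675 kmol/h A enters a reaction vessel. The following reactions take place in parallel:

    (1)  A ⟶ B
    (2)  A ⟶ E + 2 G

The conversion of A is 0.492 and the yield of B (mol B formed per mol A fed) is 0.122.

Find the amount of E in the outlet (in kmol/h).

250 kmol/h

Yield of B: 1ξ₁ / 675 = 0.122 → ξ₁ = 82.35 kmol/h.
Conversion of A: 1ξ₁ + 1ξ₂ = 0.492 × 675 = 332.1 → ξ₂ = 249.8 kmol/h.
Outlet amounts (n = n₀ + Σ ν·ξ):
  A: 675 − 1(82.35) − 1(249.8) = 342.9
  B: 0 + 1(82.35) = 82.35
  E: 0 + 1(249.8) = 249.8
  G: 0 + 2(249.8) = 499.5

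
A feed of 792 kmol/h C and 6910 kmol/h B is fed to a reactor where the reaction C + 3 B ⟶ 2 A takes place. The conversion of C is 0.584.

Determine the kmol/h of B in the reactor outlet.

C reacted = 0.584 × 792 = 462.5 kmol/h; ν_C = −1, so ξ = 462.5/1 = 462.5 kmol/h.
Outlet amounts (n = n₀ + ν ξ):
  C: 792 − 1(462.5) = 329.5
  B: 6910 − 3(462.5) = 5522
  A: 0 + 2(462.5) = 925.1

5520 kmol/h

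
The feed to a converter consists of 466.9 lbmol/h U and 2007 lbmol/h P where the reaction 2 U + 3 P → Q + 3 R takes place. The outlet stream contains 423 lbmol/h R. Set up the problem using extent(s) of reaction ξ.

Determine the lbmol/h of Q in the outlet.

141 lbmol/h

For R: n = n₀ + 3ξ → 423 = 0 + 3ξ, giving ξ = 141 lbmol/h.
Outlet amounts (n = n₀ + ν ξ):
  U: 466.9 − 2(141) = 184.9
  P: 2007 − 3(141) = 1584
  Q: 0 + 1(141) = 141
  R: 0 + 3(141) = 423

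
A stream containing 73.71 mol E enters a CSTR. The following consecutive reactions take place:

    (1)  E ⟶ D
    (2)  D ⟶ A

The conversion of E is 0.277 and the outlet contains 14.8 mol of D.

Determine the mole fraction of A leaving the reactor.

0.0762

Conversion of E: E consumed = 1ξ₁ = 0.277 × 73.71 → ξ₁ = 20.42 mol.
D balance: n_D = 0 + 1ξ₁ − 1ξ₂ = 14.8 → ξ₂ = (1·20.42 − 14.8)/1 = 5.618 mol.
Outlet amounts (n = n₀ + Σ ν·ξ):
  E: 73.71 − 1(20.42) = 53.29
  D: 0 + 1(20.42) − 1(5.618) = 14.8
  A: 0 + 1(5.618) = 5.618
Total out = 73.71 mol; y_A = 5.618 / 73.71 = 0.07621.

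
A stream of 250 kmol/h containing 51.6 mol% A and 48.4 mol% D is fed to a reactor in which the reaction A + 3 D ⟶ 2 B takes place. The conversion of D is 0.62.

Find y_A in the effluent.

0.52

D reacted = 0.62 × 121 = 75.02 kmol/h; ν_D = −3, so ξ = 75.02/3 = 25.01 kmol/h.
Outlet amounts (n = n₀ + ν ξ):
  A: 129 − 1(25.01) = 104
  D: 121 − 3(25.01) = 45.98
  B: 0 + 2(25.01) = 50.01
Total out = 200 kmol/h; y_A = 104 / 200 = 0.52.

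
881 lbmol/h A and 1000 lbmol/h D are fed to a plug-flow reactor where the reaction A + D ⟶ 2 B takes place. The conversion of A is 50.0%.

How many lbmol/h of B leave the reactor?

A reacted = 0.5 × 881 = 440.5 lbmol/h; ν_A = −1, so ξ = 440.5/1 = 440.5 lbmol/h.
Outlet amounts (n = n₀ + ν ξ):
  A: 881 − 1(440.5) = 440.5
  D: 1000 − 1(440.5) = 559.5
  B: 0 + 2(440.5) = 881

881 lbmol/h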